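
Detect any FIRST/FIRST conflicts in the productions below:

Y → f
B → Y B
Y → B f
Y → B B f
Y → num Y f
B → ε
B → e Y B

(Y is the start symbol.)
Yes. Y → f / Y → B f on { 'f' }; Y → f / Y → B B f on { 'f' }; Y → B f / Y → B B f on { 'e', 'f', 'num' }; Y → B f / Y → num Y f on { 'num' }; Y → B B f / Y → num Y f on { 'num' }; B → Y B / B → e Y B on { 'e' }

FIRST sets of the non-terminals at (or reachable through a nullable prefix from) the front of some alternative:
  FIRST(B) = { 'e', 'f', 'num', ε }
  FIRST(Y) = { 'e', 'f', 'num' }

Productions for Y:
  Y → f: FIRST = { 'f' }
  Y → B f: FIRST = { 'e', 'f', 'num' }
  Y → B B f: FIRST = { 'e', 'f', 'num' }
  Y → num Y f: FIRST = { 'num' }
Productions for B:
  B → Y B: FIRST = { 'e', 'f', 'num' }
  B → ε: FIRST = { ε }
  B → e Y B: FIRST = { 'e' }

Conflict for Y: Y → f and Y → B f
  Overlap: { 'f' }
Conflict for Y: Y → f and Y → B B f
  Overlap: { 'f' }
Conflict for Y: Y → B f and Y → B B f
  Overlap: { 'e', 'f', 'num' }
Conflict for Y: Y → B f and Y → num Y f
  Overlap: { 'num' }
Conflict for Y: Y → B B f and Y → num Y f
  Overlap: { 'num' }
Conflict for B: B → Y B and B → e Y B
  Overlap: { 'e' }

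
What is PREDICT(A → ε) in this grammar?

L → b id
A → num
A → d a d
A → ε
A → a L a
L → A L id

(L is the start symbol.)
{ 'a', 'b', 'd', 'num' }

PREDICT(A → ε) = (FIRST(RHS) \ {ε}) ∪ (FOLLOW(A) if ε ∈ FIRST(RHS), i.e. RHS ⇒* ε)
The right-hand side is ε (FIRST(ε) = { ε }), so the predict set is FOLLOW(A) = { 'a', 'b', 'd', 'num' }
PREDICT(A → ε) = { 'a', 'b', 'd', 'num' }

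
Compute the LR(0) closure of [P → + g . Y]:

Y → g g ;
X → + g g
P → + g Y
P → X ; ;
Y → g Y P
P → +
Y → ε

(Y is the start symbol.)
{ [P → + g . Y], [Y → . g Y P], [Y → . g g ;], [Y → .] }

To compute CLOSURE, for each item [A → α.Bβ] where B is a non-terminal, add [B → .γ] for all productions B → γ; repeat for the newly added items until nothing changes.

Start with: [P → + g . Y]
  [P → + g . Y] has the dot before Y: add [Y → . g g ;], [Y → . g Y P], [Y → .]
No further items can be added.

CLOSURE = { [P → + g . Y], [Y → . g Y P], [Y → . g g ;], [Y → .] }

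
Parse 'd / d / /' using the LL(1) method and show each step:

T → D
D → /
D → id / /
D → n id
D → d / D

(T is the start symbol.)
Stack is shown with the top on the left.

Stack    Input        Action
----------------------------
T $      d / d / / $  output T → D
D $      d / d / / $  output D → d / D
d / D $  d / d / / $  match 'd'
/ D $    / d / / $    match '/'
D $      d / / $      output D → d / D
d / D $  d / / $      match 'd'
/ D $    / / $        match '/'
D $      / $          output D → /
/ $      / $          match '/'
$        $            accept

The string is accepted.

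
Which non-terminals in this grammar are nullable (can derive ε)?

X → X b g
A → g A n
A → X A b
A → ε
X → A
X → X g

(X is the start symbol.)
{ 'A', 'X' }

A non-terminal is nullable if it can derive ε (the empty string): either it has an ε-production, or it has a production whose right-hand side consists entirely of nullable non-terminals.

ε-productions: A → ε
So A is immediately nullable.
X → A: every symbol on the right is nullable, so X is nullable too.
Every non-terminal is now nullable.
Nullable = { 'A', 'X' }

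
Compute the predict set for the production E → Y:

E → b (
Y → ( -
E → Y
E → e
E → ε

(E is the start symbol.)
PREDICT(E → Y) = (FIRST(RHS) \ {ε}) ∪ (FOLLOW(E) if ε ∈ FIRST(RHS), i.e. RHS ⇒* ε)
FIRST(Y) = { '(' }
FIRST(Y) = { '(' }
ε ∉ FIRST(Y), so FOLLOW(E) is not added.
PREDICT(E → Y) = { '(' }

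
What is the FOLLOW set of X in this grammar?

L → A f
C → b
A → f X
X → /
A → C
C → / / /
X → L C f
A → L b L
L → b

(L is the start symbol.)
{ 'f' }

To compute FOLLOW(X), find every occurrence of X on a right-hand side N → α X β: add FIRST(β) \ {ε}, and if β is empty or nullable also add FOLLOW(N). Iterate to a fixed point.

In A → f X: X is at the end, add FOLLOW(A)

The FOLLOW sets referred to above (computed the same way, to a fixed point):
  FOLLOW(A) = { 'f' }

Taking the union: FOLLOW(X) = { 'f' }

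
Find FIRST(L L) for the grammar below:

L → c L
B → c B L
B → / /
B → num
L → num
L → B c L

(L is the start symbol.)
FIRST sets of the non-terminals involved (from the grammar, by fixed-point iteration):
  FIRST(L) = { '/', 'c', 'num' }

To compute FIRST(L L), process the symbols left to right:
Symbol L is a non-terminal. Add FIRST(L) \ {ε} = { '/', 'c', 'num' }
L is not nullable (ε ∉ FIRST(L)), so stop here.
FIRST(L L) = { '/', 'c', 'num' }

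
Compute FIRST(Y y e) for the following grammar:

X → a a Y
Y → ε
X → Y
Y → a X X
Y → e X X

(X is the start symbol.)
FIRST sets of the non-terminals involved (from the grammar, by fixed-point iteration):
  FIRST(Y) = { 'a', 'e', ε }

To compute FIRST(Y y e), process the symbols left to right:
Symbol Y is a non-terminal. Add FIRST(Y) \ {ε} = { 'a', 'e' }
Y is nullable (ε ∈ FIRST(Y)), continue to the next symbol.
Symbol y is a terminal. Add 'y' and stop.
FIRST(Y y e) = { 'a', 'e', 'y' }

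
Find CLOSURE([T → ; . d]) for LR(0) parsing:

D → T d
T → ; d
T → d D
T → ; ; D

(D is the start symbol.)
Start with: [T → ; . d]
The dot precedes the terminal d, so nothing is added.

CLOSURE = { [T → ; . d] }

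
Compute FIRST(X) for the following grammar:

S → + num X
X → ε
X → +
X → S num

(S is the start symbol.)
{ '+', ε }

To compute FIRST(X), examine every production with X on the left-hand side, reading each right-hand side left to right until a non-nullable symbol is reached.

FIRST sets of the other non-terminals involved (by the same procedure, iterated to a fixed point):
  FIRST(S) = { '+' }

From X → ε:
  - ε-production, so ε ∈ FIRST(X)
From X → +:
  - '+' is a terminal: add '+' and stop
From X → S num:
  - S is a non-terminal: add FIRST(S) \ {ε} = { '+' }
    S is not nullable, so stop

Collecting: FIRST(X) = { '+', ε }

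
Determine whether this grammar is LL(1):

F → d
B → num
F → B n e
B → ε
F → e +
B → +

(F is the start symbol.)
Relevant sets:
  FIRST(B) = { '+', 'num', ε }
  FOLLOW(B) = { 'n' }

For F:
  PREDICT(F → d) = { 'd' }
  PREDICT(F → B n e) = { '+', 'n', 'num' }
  PREDICT(F → e '+') = { 'e' }
For B:
  PREDICT(B → num) = { 'num' }
  PREDICT(B → ε) = { 'n' }
  PREDICT(B → '+') = { '+' }

All predict sets are disjoint. The grammar IS LL(1).

Answer: Yes, the grammar is LL(1).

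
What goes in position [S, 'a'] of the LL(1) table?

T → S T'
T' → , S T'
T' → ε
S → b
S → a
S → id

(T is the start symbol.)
S → a

To find M[S, 'a'], we find productions for S where 'a' is in the predict set (PREDICT(N → α) = (FIRST(α) \ {ε}) ∪ (FOLLOW(N) if α ⇒* ε)).

S → b: PREDICT = { 'b' }
S → a: PREDICT = { 'a' }
  'a' is in predict set, so this production goes in M[S, 'a']
S → id: PREDICT = { 'id' }

M[S, 'a'] = S → a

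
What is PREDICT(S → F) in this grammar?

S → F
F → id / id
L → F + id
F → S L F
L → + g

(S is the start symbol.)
PREDICT(S → F) = (FIRST(RHS) \ {ε}) ∪ (FOLLOW(S) if ε ∈ FIRST(RHS), i.e. RHS ⇒* ε)
FIRST(F) = { 'id' }
FIRST(F) = { 'id' }
ε ∉ FIRST(F), so FOLLOW(S) is not added.
PREDICT(S → F) = { 'id' }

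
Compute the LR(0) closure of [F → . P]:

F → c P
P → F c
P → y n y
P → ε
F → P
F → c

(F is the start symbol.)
{ [F → . P], [F → . c P], [F → . c], [P → . F c], [P → . y n y], [P → .] }

Start with: [F → . P]
  [F → . P] has the dot before P: add [P → . F c], [P → . y n y], [P → .]
  [P → . F c] has the dot before F: add [F → . c P], [F → . c]
No further items can be added.

CLOSURE = { [F → . P], [F → . c P], [F → . c], [P → . F c], [P → . y n y], [P → .] }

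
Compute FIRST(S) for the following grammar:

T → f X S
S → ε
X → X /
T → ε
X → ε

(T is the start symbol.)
From S → ε:
  - ε-production, so ε ∈ FIRST(S)

Collecting: FIRST(S) = { ε }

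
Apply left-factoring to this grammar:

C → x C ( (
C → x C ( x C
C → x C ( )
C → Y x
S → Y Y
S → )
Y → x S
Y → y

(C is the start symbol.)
Left-factoring transforms A → αβ₁ | αβ₂ into A → αA' and A' → β₁ | β₂
(α is the longest common prefix among the alternatives). Repeat until
no nonterminal has two alternatives with a common prefix.

Round 1: C has alternatives sharing prefix 'x C ('. Introduce C': C → x C ( C'
  Add: C' → (
  Add: C' → x C
  Add: C' → )

No remaining common prefixes — done.

Resulting grammar:
C → x C ( C'
C' → (
C' → x C
C' → )
C → Y x
S → Y Y
S → )
Y → x S
Y → y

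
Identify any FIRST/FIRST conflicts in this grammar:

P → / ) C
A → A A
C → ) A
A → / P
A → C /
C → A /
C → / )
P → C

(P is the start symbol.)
FIRST sets of the non-terminals at (or reachable through a nullable prefix from) the front of some alternative:
  FIRST(C) = { ')', '/' }
  FIRST(A) = { ')', '/' }

Productions for P:
  P → / ) C: FIRST = { '/' }
  P → C: FIRST = { ')', '/' }
Productions for A:
  A → A A: FIRST = { ')', '/' }
  A → / P: FIRST = { '/' }
  A → C /: FIRST = { ')', '/' }
Productions for C:
  C → ) A: FIRST = { ')' }
  C → A /: FIRST = { ')', '/' }
  C → / ): FIRST = { '/' }

Conflict for P: P → / ) C and P → C
  Overlap: { '/' }
Conflict for A: A → A A and A → / P
  Overlap: { '/' }
Conflict for A: A → A A and A → C /
  Overlap: { ')', '/' }
Conflict for A: A → / P and A → C /
  Overlap: { '/' }
Conflict for C: C → ) A and C → A /
  Overlap: { ')' }
Conflict for C: C → A / and C → / )
  Overlap: { '/' }

Answer: Yes. P → '/' ')' C / P → C on { '/' }; A → A A / A → '/' P on { '/' }; A → A A / A → C '/' on { ')', '/' }; A → '/' P / A → C '/' on { '/' }; C → ')' A / C → A '/' on { ')' }; C → A '/' / C → '/' ')' on { '/' }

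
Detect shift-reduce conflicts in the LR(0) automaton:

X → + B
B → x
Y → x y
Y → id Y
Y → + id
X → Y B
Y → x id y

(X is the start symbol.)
A shift-reduce conflict occurs when an LR(0) state has both:
  - a complete (reduce) item [A → α .] (dot at the end), and
  - a shift item [B → β . c γ] (dot before a terminal).

Augment with X' → X and build the canonical LR(0) collection (I0 = CLOSURE({[X' → . X]}), then GOTO on every symbol after a dot until no new states appear). It has 15 states:
  I0: { [X → . + B], [X → . Y B], [X' → . X], [Y → . + id], [Y → . id Y], [Y → . x id y], [Y → . x y] }  — shift
  I1: { [B → . x], [X → + . B], [Y → + . id] }  — shift
  I2: { [X' → X .] }  — accept
  I3: { [B → . x], [X → Y . B] }  — shift
  I4: { [Y → . + id], [Y → . id Y], [Y → . x id y], [Y → . x y], [Y → id . Y] }  — shift
  I5: { [Y → x . id y], [Y → x . y] }  — shift
  I6: { [Y → x id . y] }  — shift
  I7: { [Y → x y .] }  — reduce
  I8: { [Y → x id y .] }  — reduce
  I9: { [Y → + . id] }  — shift
  I10: { [Y → id Y .] }  — reduce
  I11: { [Y → + id .] }  — reduce
  I12: { [X → Y B .] }  — reduce
  I13: { [B → x .] }  — reduce
  I14: { [X → + B .] }  — reduce

No state contains both a complete item and a shift item.

Answer: No shift-reduce conflicts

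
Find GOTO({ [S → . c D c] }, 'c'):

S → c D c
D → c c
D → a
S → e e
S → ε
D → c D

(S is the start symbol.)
GOTO(I, 'c') = CLOSURE({ [A → αX.β] : [A → α.Xβ] ∈ I, X = 'c' })

Items with dot before 'c', with the dot advanced:
  [S → . c D c] → [S → c . D c]
Closure of the advanced items:
  [S → c . D c] has the dot before D: add [D → . c c], [D → . a], [D → . c D]

GOTO = { [D → . a], [D → . c D], [D → . c c], [S → c . D c] }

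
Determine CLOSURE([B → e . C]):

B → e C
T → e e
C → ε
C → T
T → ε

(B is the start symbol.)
Start with: [B → e . C]
  [B → e . C] has the dot before C: add [C → .], [C → . T]
  [C → . T] has the dot before T: add [T → . e e], [T → .]
No further items can be added.

CLOSURE = { [B → e . C], [C → . T], [C → .], [T → . e e], [T → .] }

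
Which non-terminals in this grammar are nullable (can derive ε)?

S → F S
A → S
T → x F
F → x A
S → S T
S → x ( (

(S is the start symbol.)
None

There are no ε-productions, so no non-terminal can derive ε.
No non-terminals are nullable.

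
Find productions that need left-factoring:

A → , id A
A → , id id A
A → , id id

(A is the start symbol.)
Yes, A has productions with common prefix ', id'

Left-factoring is needed when two productions for the same non-terminal
share a common prefix on the right-hand side.

Productions for A:
  A → , id A
  A → , id id A
  A → , id id

Found common prefix ', id' in productions for A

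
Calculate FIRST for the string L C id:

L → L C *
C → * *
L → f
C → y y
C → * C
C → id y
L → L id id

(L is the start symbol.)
{ 'f' }

FIRST sets of the non-terminals involved (from the grammar, by fixed-point iteration):
  FIRST(L) = { 'f' }

To compute FIRST(L C id), process the symbols left to right:
Symbol L is a non-terminal. Add FIRST(L) \ {ε} = { 'f' }
L is not nullable (ε ∉ FIRST(L)), so stop here.
FIRST(L C id) = { 'f' }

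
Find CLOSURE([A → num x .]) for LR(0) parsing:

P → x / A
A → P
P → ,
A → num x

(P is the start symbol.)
To compute CLOSURE, for each item [A → α.Bβ] where B is a non-terminal, add [B → .γ] for all productions B → γ; repeat for the newly added items until nothing changes.

Start with: [A → num x .]
The dot is at the end, so nothing is added.

CLOSURE = { [A → num x .] }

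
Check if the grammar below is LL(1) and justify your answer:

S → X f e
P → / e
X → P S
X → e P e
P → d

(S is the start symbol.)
A grammar is LL(1) if for each non-terminal N with multiple productions, the predict sets of those productions are pairwise disjoint, where PREDICT(N → α) = (FIRST(α) \ {ε}) ∪ (FOLLOW(N) if α ⇒* ε).

Relevant sets:
  FIRST(P) = { '/', 'd' }

For P:
  PREDICT(P → '/' e) = { '/' }
  PREDICT(P → d) = { 'd' }
For X:
  PREDICT(X → P S) = { '/', 'd' }
  PREDICT(X → e P e) = { 'e' }
S has a single production, so nothing to check there.

All predict sets are disjoint. The grammar IS LL(1).

Answer: Yes, the grammar is LL(1).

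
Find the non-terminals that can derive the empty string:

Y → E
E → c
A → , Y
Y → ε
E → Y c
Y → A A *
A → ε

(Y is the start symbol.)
ε-productions: Y → ε, A → ε
So Y, A are immediately nullable.
No further non-terminal can be added: every production for the remaining non-terminals contains a terminal or a non-nullable non-terminal.
Nullable = { 'A', 'Y' }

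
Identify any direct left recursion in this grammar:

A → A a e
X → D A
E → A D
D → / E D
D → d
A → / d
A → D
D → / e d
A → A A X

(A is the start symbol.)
Direct left recursion occurs when N → N α for some non-terminal N (the right-hand side begins with the left-hand side itself).

A → A a e: LEFT RECURSIVE (starts with A)
X → D A: starts with D
E → A D: starts with A
D → / E D: starts with '/'
D → d: starts with d
A → / d: starts with '/'
A → D: starts with D
D → / e d: starts with '/'
A → A A X: LEFT RECURSIVE (starts with A)

The grammar has direct left recursion on: A.

Answer: Yes, A is left-recursive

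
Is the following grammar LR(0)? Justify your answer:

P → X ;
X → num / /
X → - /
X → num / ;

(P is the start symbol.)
A grammar is LR(0) if no state in the canonical LR(0) collection has:
  - both a shift item (dot before a terminal) and a complete item (shift-reduce conflict), or
  - two or more complete items (reduce-reduce conflict; the accept item [P' → P .] counts as a complete item here).

Augment with P' → P and build the canonical LR(0) collection (I0 = CLOSURE({[P' → . P]}), then GOTO on every symbol after a dot until no new states appear). It has 10 states:
  I0: { [P → . X ;], [P' → . P], [X → . - /], [X → . num / /], [X → . num / ;] }  — shift
  I1: { [X → - . /] }  — shift
  I2: { [P' → P .] }  — accept
  I3: { [P → X . ;] }  — shift
  I4: { [X → num . / /], [X → num . / ;] }  — shift
  I5: { [X → num / . /], [X → num / . ;] }  — shift
  I6: { [X → num / / .] }  — reduce
  I7: { [X → num / ; .] }  — reduce
  I8: { [P → X ; .] }  — reduce
  I9: { [X → - / .] }  — reduce

Every state is either a pure shift/goto state or contains exactly one complete item and nothing to shift — no conflicts. The grammar is LR(0).

Answer: Yes, the grammar is LR(0)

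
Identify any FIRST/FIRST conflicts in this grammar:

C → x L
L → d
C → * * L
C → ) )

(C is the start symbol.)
No FIRST/FIRST conflicts.

A FIRST/FIRST conflict occurs when two productions N → α and N → β for the same non-terminal have FIRST(α) ∩ FIRST(β) ≠ ∅ (with ε ∈ FIRST of a nullable right-hand side, so two nullable alternatives also conflict).

Productions for C:
  C → x L: FIRST = { 'x' }
  C → * * L: FIRST = { '*' }
  C → ) ): FIRST = { ')' }
L has only one production, so no FIRST/FIRST conflict is possible there.

All alternatives of each non-terminal have pairwise disjoint FIRST sets.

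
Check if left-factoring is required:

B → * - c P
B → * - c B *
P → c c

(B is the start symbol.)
Yes, B has productions with common prefix '* - c'

Left-factoring is needed when two productions for the same non-terminal
share a common prefix on the right-hand side.

Productions for B:
  B → * - c P
  B → * - c B *

Found common prefix '* - c' in productions for B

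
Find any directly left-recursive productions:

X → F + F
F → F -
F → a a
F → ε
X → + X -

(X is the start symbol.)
Direct left recursion occurs when N → N α for some non-terminal N (the right-hand side begins with the left-hand side itself).

X → F + F: starts with F
F → F -: LEFT RECURSIVE (starts with F)
F → a a: starts with a
F → ε: starts with ε
X → + X -: starts with '+'

The grammar has direct left recursion on: F.

Answer: Yes, F is left-recursive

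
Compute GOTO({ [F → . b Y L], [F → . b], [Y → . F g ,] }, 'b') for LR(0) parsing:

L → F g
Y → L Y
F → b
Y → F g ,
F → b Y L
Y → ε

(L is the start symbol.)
GOTO(I, 'b') = CLOSURE({ [A → αX.β] : [A → α.Xβ] ∈ I, X = 'b' })

Items with dot before 'b', with the dot advanced:
  [F → . b] → [F → b .]
  [F → . b Y L] → [F → b . Y L]
Closure of the advanced items:
  [F → b . Y L] has the dot before Y: add [Y → . L Y], [Y → . F g ,], [Y → .]
  [Y → . L Y] has the dot before L: add [L → . F g]
  [Y → . F g ,] has the dot before F: add [F → . b], [F → . b Y L]

GOTO = { [F → . b Y L], [F → . b], [F → b . Y L], [F → b .], [L → . F g], [Y → . F g ,], [Y → . L Y], [Y → .] }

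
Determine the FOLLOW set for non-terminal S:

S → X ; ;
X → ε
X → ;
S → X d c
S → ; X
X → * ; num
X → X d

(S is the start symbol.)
To compute FOLLOW(S), find every occurrence of S on a right-hand side N → α S β: add FIRST(β) \ {ε}, and if β is empty or nullable also add FOLLOW(N). Iterate to a fixed point.

S is the start symbol, so $ ∈ FOLLOW(S).
S does not occur on any right-hand side.

Taking the union: FOLLOW(S) = { $ }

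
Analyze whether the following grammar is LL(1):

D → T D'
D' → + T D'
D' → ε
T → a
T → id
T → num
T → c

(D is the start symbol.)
Relevant sets:
  FOLLOW(D') = { $ }

For D':
  PREDICT(D' → '+' T D') = { '+' }
  PREDICT(D' → ε) = { $ }
For T:
  PREDICT(T → a) = { 'a' }
  PREDICT(T → id) = { 'id' }
  PREDICT(T → num) = { 'num' }
  PREDICT(T → c) = { 'c' }
D has a single production, so nothing to check there.

All predict sets are disjoint. The grammar IS LL(1).

Answer: Yes, the grammar is LL(1).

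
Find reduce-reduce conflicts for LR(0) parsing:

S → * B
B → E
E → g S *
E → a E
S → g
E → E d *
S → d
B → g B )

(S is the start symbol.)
No reduce-reduce conflicts

A reduce-reduce conflict occurs when an LR(0) state has two complete items [A → α .] and [B → β .] — both call for a reduction, and with no lookahead the parser cannot choose between them.

Augment with S' → S and build the canonical LR(0) collection (I0 = CLOSURE({[S' → . S]}), then GOTO on every symbol after a dot until no new states appear). It has 18 states:
  I0: { [S → . * B], [S → . d], [S → . g], [S' → . S] }  — shift
  I1: { [B → . E], [B → . g B )], [E → . E d *], [E → . a E], [E → . g S *], [S → * . B] }  — shift
  I2: { [S' → S .] }  — accept
  I3: { [S → d .] }  — reduce
  I4: { [S → g .] }  — reduce
  I5: { [S → * B .] }  — reduce
  I6: { [B → E .], [E → E . d *] }  — shift, reduce
  I7: { [E → . E d *], [E → . a E], [E → . g S *], [E → a . E] }  — shift
  I8: { [B → . E], [B → . g B )], [B → g . B )], [E → . E d *], [E → . a E], [E → . g S *], [E → g . S *], [S → . * B], [S → . d], [S → . g] }  — shift
  I9: { [B → g B . )] }  — shift
  I10: { [E → g S . *] }  — shift
  I11: { [B → . E], [B → . g B )], [B → g . B )], [E → . E d *], [E → . a E], [E → . g S *], [E → g . S *], [S → . * B], [S → . d], [S → . g], [S → g .] }  — shift, reduce
  I12: { [E → g S * .] }  — reduce
  I13: { [B → g B ) .] }  — reduce
  I14: { [E → E . d *], [E → a E .] }  — shift, reduce
  I15: { [E → g . S *], [S → . * B], [S → . d], [S → . g] }  — shift
  I16: { [E → E d . *] }  — shift
  I17: { [E → E d * .] }  — reduce

No state contains more than one complete item.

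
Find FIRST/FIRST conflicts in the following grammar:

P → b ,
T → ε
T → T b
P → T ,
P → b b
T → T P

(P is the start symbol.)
Yes. P → b ',' / P → T ',' on { 'b' }; P → b ',' / P → b b on { 'b' }; P → T ',' / P → b b on { 'b' }; T → T b / T → T P on { ',', 'b' }

A FIRST/FIRST conflict occurs when two productions N → α and N → β for the same non-terminal have FIRST(α) ∩ FIRST(β) ≠ ∅ (with ε ∈ FIRST of a nullable right-hand side, so two nullable alternatives also conflict).

FIRST sets of the non-terminals at (or reachable through a nullable prefix from) the front of some alternative:
  FIRST(T) = { ',', 'b', ε }
  FIRST(P) = { ',', 'b' }

Productions for P:
  P → b ,: FIRST = { 'b' }
  P → T ,: FIRST = { ',', 'b' }
  P → b b: FIRST = { 'b' }
Productions for T:
  T → ε: FIRST = { ε }
  T → T b: FIRST = { ',', 'b' }
  T → T P: FIRST = { ',', 'b' }

Conflict for P: P → b , and P → T ,
  Overlap: { 'b' }
Conflict for P: P → b , and P → b b
  Overlap: { 'b' }
Conflict for P: P → T , and P → b b
  Overlap: { 'b' }
Conflict for T: T → T b and T → T P
  Overlap: { ',', 'b' }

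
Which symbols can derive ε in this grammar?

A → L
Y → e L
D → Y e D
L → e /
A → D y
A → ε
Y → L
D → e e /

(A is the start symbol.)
ε-productions: A → ε
So A is immediately nullable.
No further non-terminal can be added: every production for the remaining non-terminals contains a terminal or a non-nullable non-terminal.
Nullable = { 'A' }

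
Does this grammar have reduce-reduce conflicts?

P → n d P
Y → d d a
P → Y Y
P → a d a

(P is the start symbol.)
A reduce-reduce conflict occurs when an LR(0) state has two complete items [A → α .] and [B → β .] — both call for a reduction, and with no lookahead the parser cannot choose between them.

Augment with P' → P and build the canonical LR(0) collection (I0 = CLOSURE({[P' → . P]}), then GOTO on every symbol after a dot until no new states appear). It has 13 states:
  I0: { [P → . Y Y], [P → . a d a], [P → . n d P], [P' → . P], [Y → . d d a] }  — shift
  I1: { [P' → P .] }  — accept
  I2: { [P → Y . Y], [Y → . d d a] }  — shift
  I3: { [P → a . d a] }  — shift
  I4: { [Y → d . d a] }  — shift
  I5: { [P → n . d P] }  — shift
  I6: { [P → . Y Y], [P → . a d a], [P → . n d P], [P → n d . P], [Y → . d d a] }  — shift
  I7: { [P → n d P .] }  — reduce
  I8: { [Y → d d . a] }  — shift
  I9: { [Y → d d a .] }  — reduce
  I10: { [P → a d . a] }  — shift
  I11: { [P → a d a .] }  — reduce
  I12: { [P → Y Y .] }  — reduce

No state contains more than one complete item.

Answer: No reduce-reduce conflicts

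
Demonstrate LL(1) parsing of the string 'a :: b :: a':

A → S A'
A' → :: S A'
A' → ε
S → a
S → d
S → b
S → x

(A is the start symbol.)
Stack is shown with the top on the left.

Stack      Input          Action
--------------------------------
A $        a :: b :: a $  output A → S A'
S A' $     a :: b :: a $  output S → a
a A' $     a :: b :: a $  match 'a'
A' $       :: b :: a $    output A' → :: S A'
:: S A' $  :: b :: a $    match '::'
S A' $     b :: a $       output S → b
b A' $     b :: a $       match 'b'
A' $       :: a $         output A' → :: S A'
:: S A' $  :: a $         match '::'
S A' $     a $            output S → a
a A' $     a $            match 'a'
A' $       $              output A' → ε
$          $              accept

The string is accepted.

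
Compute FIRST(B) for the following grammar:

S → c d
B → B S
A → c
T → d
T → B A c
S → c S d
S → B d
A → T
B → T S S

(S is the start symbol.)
To compute FIRST(B), examine every production with B on the left-hand side, reading each right-hand side left to right until a non-nullable symbol is reached.

FIRST sets of the other non-terminals involved (by the same procedure, iterated to a fixed point):
  FIRST(T) = { 'd' }

From B → B S:
  - B is the symbol being defined: contributes nothing new
    B is not nullable, so stop
From B → T S S:
  - T is a non-terminal: add FIRST(T) \ {ε} = { 'd' }
    T is not nullable, so stop

Collecting: FIRST(B) = { 'd' }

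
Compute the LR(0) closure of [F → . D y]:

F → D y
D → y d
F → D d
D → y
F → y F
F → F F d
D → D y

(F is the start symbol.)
To compute CLOSURE, for each item [A → α.Bβ] where B is a non-terminal, add [B → .γ] for all productions B → γ; repeat for the newly added items until nothing changes.

Start with: [F → . D y]
  [F → . D y] has the dot before D: add [D → . y d], [D → . y], [D → . D y]
No further items can be added.

CLOSURE = { [D → . D y], [D → . y d], [D → . y], [F → . D y] }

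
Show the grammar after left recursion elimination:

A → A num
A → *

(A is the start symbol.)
A is directly left-recursive. The standard transformation for
  A → A α₁ | ... | A α_m | β₁ | ... | β_n
is
  A  → β₁ A' | ... | β_n A'
  A' → α₁ A' | ... | α_m A' | ε

A → * becomes A → * A'
A → A num becomes A' → num A'
Add A' → ε

Resulting grammar:
A → * A'
A' → num A'
A' → ε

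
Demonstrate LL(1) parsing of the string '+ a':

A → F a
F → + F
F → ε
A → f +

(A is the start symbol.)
LL(1) parsing maintains a stack (initially the start symbol over $) and the input. At each step: if the stack top is a terminal, match it against the current input token; if it is a non-terminal N, replace it with the RHS of M[N, lookahead] (the unique production whose predict set contains the lookahead).

Stack is shown with the top on the left.

Stack    Input  Action
----------------------
A $      + a $  output A → F a
F a $    + a $  output F → + F
+ F a $  + a $  match '+'
F a $    a $    output F → ε
a $      a $    match 'a'
$        $      accept

The string is accepted.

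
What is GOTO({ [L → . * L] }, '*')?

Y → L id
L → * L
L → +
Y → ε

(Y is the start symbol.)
GOTO(I, '*') = CLOSURE({ [A → αX.β] : [A → α.Xβ] ∈ I, X = '*' })

Items with dot before '*', with the dot advanced:
  [L → . * L] → [L → * . L]
Closure of the advanced items:
  [L → * . L] has the dot before L: add [L → . * L], [L → . +]

GOTO = { [L → * . L], [L → . * L], [L → . +] }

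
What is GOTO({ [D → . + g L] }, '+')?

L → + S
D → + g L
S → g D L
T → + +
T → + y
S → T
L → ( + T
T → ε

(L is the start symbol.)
{ [D → + . g L] }

GOTO(I, '+') = CLOSURE({ [A → αX.β] : [A → α.Xβ] ∈ I, X = '+' })

Items with dot before '+', with the dot advanced:
  [D → . + g L] → [D → + . g L]
Closure adds nothing (no advanced item has the dot before a non-terminal).

GOTO = { [D → + . g L] }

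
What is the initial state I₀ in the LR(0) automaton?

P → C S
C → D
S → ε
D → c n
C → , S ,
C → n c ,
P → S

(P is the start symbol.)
{ [C → . , S ,], [C → . D], [C → . n c ,], [D → . c n], [P → . C S], [P → . S], [P' → . P], [S → .] }

First, augment the grammar with P' → P
I₀ = CLOSURE({ [P' → . P] }):
  [P' → . P] has the dot before P: add [P → . C S], [P → . S]
  [P → . C S] has the dot before C: add [C → . D], [C → . , S ,], [C → . n c ,]
  [P → . S] has the dot before S: add [S → .]
  [C → . D] has the dot before D: add [D → . c n]
No further items can be added.

I₀ = { [C → . , S ,], [C → . D], [C → . n c ,], [D → . c n], [P → . C S], [P → . S], [P' → . P], [S → .] }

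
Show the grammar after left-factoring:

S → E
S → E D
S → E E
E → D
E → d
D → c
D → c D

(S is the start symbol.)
Left-factoring transforms A → αβ₁ | αβ₂ into A → αA' and A' → β₁ | β₂
(α is the longest common prefix among the alternatives). Repeat until
no nonterminal has two alternatives with a common prefix.

Round 1: S has alternatives sharing prefix 'E'. Introduce S': S → E S'
  Add: S' → ε
  Add: S' → D
  Add: S' → E

Round 2: D has alternatives sharing prefix 'c'. Introduce D': D → c D'
  Add: D' → ε
  Add: D' → D

No remaining common prefixes — done.

Resulting grammar:
S → E S'
S' → ε
S' → D
S' → E
E → D
E → d
D → c D'
D' → ε
D' → D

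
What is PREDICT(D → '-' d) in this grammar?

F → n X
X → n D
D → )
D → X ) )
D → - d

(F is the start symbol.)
PREDICT(D → '-' d) = (FIRST(RHS) \ {ε}) ∪ (FOLLOW(D) if ε ∈ FIRST(RHS), i.e. RHS ⇒* ε)
FIRST('-' d) = { '-' }
ε ∉ FIRST('-' d), so FOLLOW(D) is not added.
PREDICT(D → '-' d) = { '-' }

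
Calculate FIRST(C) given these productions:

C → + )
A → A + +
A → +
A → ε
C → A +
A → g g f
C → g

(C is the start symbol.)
{ '+', 'g' }

To compute FIRST(C), examine every production with C on the left-hand side, reading each right-hand side left to right until a non-nullable symbol is reached.

FIRST sets of the other non-terminals involved (by the same procedure, iterated to a fixed point):
  FIRST(A) = { '+', 'g', ε }

From C → + ):
  - '+' is a terminal: add '+' and stop
From C → A +:
  - A is a non-terminal: add FIRST(A) \ {ε} = { '+', 'g' }
    A is nullable, so continue to the next symbol
  - '+' is a terminal: add '+' and stop
From C → g:
  - g is a terminal: add 'g' and stop

Collecting: FIRST(C) = { '+', 'g' }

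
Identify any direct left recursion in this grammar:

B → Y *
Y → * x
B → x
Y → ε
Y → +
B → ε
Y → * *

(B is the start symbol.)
No direct left recursion

Direct left recursion occurs when N → N α for some non-terminal N (the right-hand side begins with the left-hand side itself).

B → Y *: starts with Y
Y → * x: starts with '*'
B → x: starts with x
Y → ε: starts with ε
Y → +: starts with '+'
B → ε: starts with ε
Y → * *: starts with '*'

No direct left recursion found.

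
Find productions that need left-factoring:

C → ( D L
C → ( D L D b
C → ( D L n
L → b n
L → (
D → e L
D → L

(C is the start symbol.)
Yes, C has productions with common prefix '( D L'

Left-factoring is needed when two productions for the same non-terminal
share a common prefix on the right-hand side.

Productions for C:
  C → ( D L
  C → ( D L D b
  C → ( D L n
Productions for L:
  L → b n
  L → (
Productions for D:
  D → e L
  D → L

Found common prefix '( D L' in productions for C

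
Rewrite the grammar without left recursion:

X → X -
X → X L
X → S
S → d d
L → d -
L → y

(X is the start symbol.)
X is directly left-recursive. The standard transformation for
  A → A α₁ | ... | A α_m | β₁ | ... | β_n
is
  A  → β₁ A' | ... | β_n A'
  A' → α₁ A' | ... | α_m A' | ε

X → S becomes X → S X'
X → X - becomes X' → - X'
X → X L becomes X' → L X'
Add X' → ε

Productions for other non-terminals are unchanged:
  S → d d
  L → d -
  L → y

Resulting grammar:
X → S X'
X' → - X'
X' → L X'
X' → ε
S → d d
L → d -
L → y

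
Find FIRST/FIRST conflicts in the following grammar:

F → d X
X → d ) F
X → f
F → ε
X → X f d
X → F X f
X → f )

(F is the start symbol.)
Yes. X → d ')' F / X → X f d on { 'd' }; X → d ')' F / X → F X f on { 'd' }; X → f / X → X f d on { 'f' }; X → f / X → F X f on { 'f' }; X → f / X → f ')' on { 'f' }; X → X f d / X → F X f on { 'd', 'f' }; X → X f d / X → f ')' on { 'f' }; X → F X f / X → f ')' on { 'f' }

FIRST sets of the non-terminals at (or reachable through a nullable prefix from) the front of some alternative:
  FIRST(X) = { 'd', 'f' }
  FIRST(F) = { 'd', ε }

Productions for F:
  F → d X: FIRST = { 'd' }
  F → ε: FIRST = { ε }
Productions for X:
  X → d ) F: FIRST = { 'd' }
  X → f: FIRST = { 'f' }
  X → X f d: FIRST = { 'd', 'f' }
  X → F X f: FIRST = { 'd', 'f' }
  X → f ): FIRST = { 'f' }

Conflict for X: X → d ) F and X → X f d
  Overlap: { 'd' }
Conflict for X: X → d ) F and X → F X f
  Overlap: { 'd' }
Conflict for X: X → f and X → X f d
  Overlap: { 'f' }
Conflict for X: X → f and X → F X f
  Overlap: { 'f' }
Conflict for X: X → f and X → f )
  Overlap: { 'f' }
Conflict for X: X → X f d and X → F X f
  Overlap: { 'd', 'f' }
Conflict for X: X → X f d and X → f )
  Overlap: { 'f' }
Conflict for X: X → F X f and X → f )
  Overlap: { 'f' }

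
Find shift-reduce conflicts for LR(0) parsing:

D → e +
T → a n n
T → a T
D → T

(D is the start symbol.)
A shift-reduce conflict occurs when an LR(0) state has both:
  - a complete (reduce) item [A → α .] (dot at the end), and
  - a shift item [B → β . c γ] (dot before a terminal).

Augment with D' → D and build the canonical LR(0) collection (I0 = CLOSURE({[D' → . D]}), then GOTO on every symbol after a dot until no new states appear). It has 9 states:
  I0: { [D → . T], [D → . e +], [D' → . D], [T → . a T], [T → . a n n] }  — shift
  I1: { [D' → D .] }  — accept
  I2: { [D → T .] }  — reduce
  I3: { [T → . a T], [T → . a n n], [T → a . T], [T → a . n n] }  — shift
  I4: { [D → e . +] }  — shift
  I5: { [D → e + .] }  — reduce
  I6: { [T → a T .] }  — reduce
  I7: { [T → a n . n] }  — shift
  I8: { [T → a n n .] }  — reduce

No state contains both a complete item and a shift item.

Answer: No shift-reduce conflicts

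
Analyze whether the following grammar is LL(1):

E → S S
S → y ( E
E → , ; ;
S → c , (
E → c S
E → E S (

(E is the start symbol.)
No. Predict set conflict for E: { 'c' }

Relevant sets:
  FIRST(S) = { 'c', 'y' }
  FIRST(E) = { ',', 'c', 'y' }

For E:
  PREDICT(E → S S) = { 'c', 'y' }
  PREDICT(E → ',' ';' ';') = { ',' }
  PREDICT(E → c S) = { 'c' }
  PREDICT(E → E S '(') = { ',', 'c', 'y' }
For S:
  PREDICT(S → y '(' E) = { 'y' }
  PREDICT(S → c ',' '(') = { 'c' }

Conflict found: Predict set conflict for E: { 'c' }
The grammar is NOT LL(1).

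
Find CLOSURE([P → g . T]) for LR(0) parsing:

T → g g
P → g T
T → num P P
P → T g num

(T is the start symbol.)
To compute CLOSURE, for each item [A → α.Bβ] where B is a non-terminal, add [B → .γ] for all productions B → γ; repeat for the newly added items until nothing changes.

Start with: [P → g . T]
  [P → g . T] has the dot before T: add [T → . g g], [T → . num P P]
No further items can be added.

CLOSURE = { [P → g . T], [T → . g g], [T → . num P P] }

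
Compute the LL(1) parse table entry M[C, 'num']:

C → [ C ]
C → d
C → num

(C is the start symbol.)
To find M[C, 'num'], we find productions for C where 'num' is in the predict set (PREDICT(N → α) = (FIRST(α) \ {ε}) ∪ (FOLLOW(N) if α ⇒* ε)).

C → [ C ]: PREDICT = { '[' }
C → d: PREDICT = { 'd' }
C → num: PREDICT = { 'num' }
  'num' is in predict set, so this production goes in M[C, 'num']

M[C, 'num'] = C → num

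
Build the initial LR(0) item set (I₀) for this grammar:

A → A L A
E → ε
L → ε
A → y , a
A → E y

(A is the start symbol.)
{ [A → . A L A], [A → . E y], [A → . y , a], [A' → . A], [E → .] }

First, augment the grammar with A' → A
I₀ = CLOSURE({ [A' → . A] }):
  [A' → . A] has the dot before A: add [A → . A L A], [A → . y , a], [A → . E y]
  [A → . E y] has the dot before E: add [E → .]
No further items can be added.

I₀ = { [A → . A L A], [A → . E y], [A → . y , a], [A' → . A], [E → .] }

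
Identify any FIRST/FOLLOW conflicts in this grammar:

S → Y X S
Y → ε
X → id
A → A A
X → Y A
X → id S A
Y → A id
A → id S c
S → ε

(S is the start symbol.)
Yes. S → Y X S with FOLLOW(S) on { 'id' }; Y → A id with FOLLOW(Y) on { 'id' }

A FIRST/FOLLOW conflict occurs when a non-terminal N has a nullable alternative N → β (β ⇒* ε) and another alternative N → α with FIRST(α) ∩ FOLLOW(N) ≠ ∅: on such a lookahead the parser cannot decide between expanding α and letting N vanish via β.

Nullable non-terminals: S, Y.
FIRST sets used below: FIRST(Y) = { 'id', ε }, FIRST(X) = { 'id' }, FIRST(A) = { 'id' }

S: nullable alternative(s) S → ε; FOLLOW(S) = { $, 'c', 'id' }
  S → Y X S: FIRST \ {ε} = { 'id' } — overlaps FOLLOW(S) on { 'id' }: CONFLICT
  S → ε: FIRST \ {ε} = { } — this is the only nullable alternative, skip

Y: nullable alternative(s) Y → ε; FOLLOW(Y) = { 'id' }
  Y → ε: FIRST \ {ε} = { } — this is the only nullable alternative, skip
  Y → A id: FIRST \ {ε} = { 'id' } — overlaps FOLLOW(Y) on { 'id' }: CONFLICT

A, X have no nullable alternative, so no FIRST/FOLLOW check is needed there.

So the grammar has 2 FIRST/FOLLOW conflicts (marked CONFLICT above).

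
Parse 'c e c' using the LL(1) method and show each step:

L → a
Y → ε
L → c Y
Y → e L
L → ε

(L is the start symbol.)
LL(1) parsing maintains a stack (initially the start symbol over $) and the input. At each step: if the stack top is a terminal, match it against the current input token; if it is a non-terminal N, replace it with the RHS of M[N, lookahead] (the unique production whose predict set contains the lookahead).

Stack is shown with the top on the left.

Stack  Input    Action
----------------------
L $    c e c $  output L → c Y
c Y $  c e c $  match 'c'
Y $    e c $    output Y → e L
e L $  e c $    match 'e'
L $    c $      output L → c Y
c Y $  c $      match 'c'
Y $    $        output Y → ε
$      $        accept

The string is accepted.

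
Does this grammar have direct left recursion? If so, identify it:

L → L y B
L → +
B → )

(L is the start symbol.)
Yes, L is left-recursive

Direct left recursion occurs when N → N α for some non-terminal N (the right-hand side begins with the left-hand side itself).

L → L y B: LEFT RECURSIVE (starts with L)
L → +: starts with '+'
B → ): starts with ')'

The grammar has direct left recursion on: L.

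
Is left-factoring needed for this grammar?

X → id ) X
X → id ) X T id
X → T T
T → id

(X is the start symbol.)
Left-factoring is needed when two productions for the same non-terminal
share a common prefix on the right-hand side.

Productions for X:
  X → id ) X
  X → id ) X T id
  X → T T

Found common prefix 'id ) X' in productions for X

Answer: Yes, X has productions with common prefix 'id ) X'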